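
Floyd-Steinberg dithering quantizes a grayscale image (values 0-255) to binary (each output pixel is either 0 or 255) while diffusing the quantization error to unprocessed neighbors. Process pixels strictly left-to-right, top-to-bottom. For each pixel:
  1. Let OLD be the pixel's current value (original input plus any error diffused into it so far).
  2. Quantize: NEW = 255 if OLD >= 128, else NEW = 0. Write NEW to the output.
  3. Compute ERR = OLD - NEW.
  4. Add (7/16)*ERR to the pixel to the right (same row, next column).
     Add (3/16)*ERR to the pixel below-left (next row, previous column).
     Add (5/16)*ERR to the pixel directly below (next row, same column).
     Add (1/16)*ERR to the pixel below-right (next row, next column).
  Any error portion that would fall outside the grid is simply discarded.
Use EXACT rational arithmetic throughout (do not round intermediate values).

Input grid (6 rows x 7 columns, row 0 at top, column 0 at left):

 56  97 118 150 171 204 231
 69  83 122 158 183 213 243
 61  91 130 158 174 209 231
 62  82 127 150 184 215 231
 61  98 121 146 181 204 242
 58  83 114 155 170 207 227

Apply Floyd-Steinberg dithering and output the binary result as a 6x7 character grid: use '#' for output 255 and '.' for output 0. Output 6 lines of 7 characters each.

Answer: ..#.###
.#.####
..#.#.#
.#.####
..#.###
.#.#.##

Derivation:
(0,0): OLD=56 → NEW=0, ERR=56
(0,1): OLD=243/2 → NEW=0, ERR=243/2
(0,2): OLD=5477/32 → NEW=255, ERR=-2683/32
(0,3): OLD=58019/512 → NEW=0, ERR=58019/512
(0,4): OLD=1806965/8192 → NEW=255, ERR=-281995/8192
(0,5): OLD=24764723/131072 → NEW=255, ERR=-8658637/131072
(0,6): OLD=423831653/2097152 → NEW=255, ERR=-110942107/2097152
(1,0): OLD=3497/32 → NEW=0, ERR=3497/32
(1,1): OLD=40079/256 → NEW=255, ERR=-25201/256
(1,2): OLD=668235/8192 → NEW=0, ERR=668235/8192
(1,3): OLD=7123927/32768 → NEW=255, ERR=-1231913/32768
(1,4): OLD=315602605/2097152 → NEW=255, ERR=-219171155/2097152
(1,5): OLD=2257593965/16777216 → NEW=255, ERR=-2020596115/16777216
(1,6): OLD=45539653187/268435456 → NEW=255, ERR=-22911388093/268435456
(2,0): OLD=314133/4096 → NEW=0, ERR=314133/4096
(2,1): OLD=15193191/131072 → NEW=0, ERR=15193191/131072
(2,2): OLD=404755029/2097152 → NEW=255, ERR=-130018731/2097152
(2,3): OLD=1755405837/16777216 → NEW=0, ERR=1755405837/16777216
(2,4): OLD=21768118101/134217728 → NEW=255, ERR=-12457402539/134217728
(2,5): OLD=464808767999/4294967296 → NEW=0, ERR=464808767999/4294967296
(2,6): OLD=16777676849129/68719476736 → NEW=255, ERR=-745789718551/68719476736
(3,0): OLD=225864277/2097152 → NEW=0, ERR=225864277/2097152
(3,1): OLD=2659374273/16777216 → NEW=255, ERR=-1618815807/16777216
(3,2): OLD=12384894491/134217728 → NEW=0, ERR=12384894491/134217728
(3,3): OLD=108334908929/536870912 → NEW=255, ERR=-28567173631/536870912
(3,4): OLD=10895247788117/68719476736 → NEW=255, ERR=-6628218779563/68719476736
(3,5): OLD=109283305349599/549755813888 → NEW=255, ERR=-30904427191841/549755813888
(3,6): OLD=1845230431348993/8796093022208 → NEW=255, ERR=-397773289314047/8796093022208
(4,0): OLD=20552686475/268435456 → NEW=0, ERR=20552686475/268435456
(4,1): OLD=538490330175/4294967296 → NEW=0, ERR=538490330175/4294967296
(4,2): OLD=12966043101105/68719476736 → NEW=255, ERR=-4557423466575/68719476736
(4,3): OLD=48400075953067/549755813888 → NEW=0, ERR=48400075953067/549755813888
(4,4): OLD=771899275067465/4398046511104 → NEW=255, ERR=-349602585264055/4398046511104
(4,5): OLD=19301925383716657/140737488355328 → NEW=255, ERR=-16586134146891983/140737488355328
(4,6): OLD=389099219377351079/2251799813685248 → NEW=255, ERR=-185109733112387161/2251799813685248
(5,0): OLD=7245415559213/68719476736 → NEW=0, ERR=7245415559213/68719476736
(5,1): OLD=88322908885887/549755813888 → NEW=255, ERR=-51864823655553/549755813888
(5,2): OLD=335765445200721/4398046511104 → NEW=0, ERR=335765445200721/4398046511104
(5,3): OLD=6926516822206341/35184372088832 → NEW=255, ERR=-2045498060445819/35184372088832
(5,4): OLD=232227625995069631/2251799813685248 → NEW=0, ERR=232227625995069631/2251799813685248
(5,5): OLD=3511168955073656255/18014398509481984 → NEW=255, ERR=-1082502664844249665/18014398509481984
(5,6): OLD=48323362237231157969/288230376151711744 → NEW=255, ERR=-25175383681455336751/288230376151711744
Row 0: ..#.###
Row 1: .#.####
Row 2: ..#.#.#
Row 3: .#.####
Row 4: ..#.###
Row 5: .#.#.##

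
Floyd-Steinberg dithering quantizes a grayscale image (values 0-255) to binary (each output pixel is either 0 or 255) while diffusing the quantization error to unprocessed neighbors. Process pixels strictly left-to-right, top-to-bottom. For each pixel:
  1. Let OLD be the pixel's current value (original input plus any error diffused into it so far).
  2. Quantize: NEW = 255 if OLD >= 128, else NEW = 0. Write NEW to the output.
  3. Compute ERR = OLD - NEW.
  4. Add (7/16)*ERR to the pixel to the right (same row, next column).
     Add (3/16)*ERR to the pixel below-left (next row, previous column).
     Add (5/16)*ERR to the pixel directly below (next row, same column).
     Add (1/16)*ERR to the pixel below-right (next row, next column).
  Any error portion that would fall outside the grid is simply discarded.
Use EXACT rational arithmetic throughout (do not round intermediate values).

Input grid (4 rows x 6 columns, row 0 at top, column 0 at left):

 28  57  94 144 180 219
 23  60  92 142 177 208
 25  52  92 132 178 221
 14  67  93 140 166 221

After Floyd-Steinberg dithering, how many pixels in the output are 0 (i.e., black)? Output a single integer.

(0,0): OLD=28 → NEW=0, ERR=28
(0,1): OLD=277/4 → NEW=0, ERR=277/4
(0,2): OLD=7955/64 → NEW=0, ERR=7955/64
(0,3): OLD=203141/1024 → NEW=255, ERR=-57979/1024
(0,4): OLD=2543267/16384 → NEW=255, ERR=-1634653/16384
(0,5): OLD=45966965/262144 → NEW=255, ERR=-20879755/262144
(1,0): OLD=2863/64 → NEW=0, ERR=2863/64
(1,1): OLD=64649/512 → NEW=0, ERR=64649/512
(1,2): OLD=2945789/16384 → NEW=255, ERR=-1232131/16384
(1,3): OLD=5273433/65536 → NEW=0, ERR=5273433/65536
(1,4): OLD=681793803/4194304 → NEW=255, ERR=-387753717/4194304
(1,5): OLD=9155516125/67108864 → NEW=255, ERR=-7957244195/67108864
(2,0): OLD=513267/8192 → NEW=0, ERR=513267/8192
(2,1): OLD=28197601/262144 → NEW=0, ERR=28197601/262144
(2,2): OLD=581070179/4194304 → NEW=255, ERR=-488477341/4194304
(2,3): OLD=2823920267/33554432 → NEW=0, ERR=2823920267/33554432
(2,4): OLD=181168893857/1073741824 → NEW=255, ERR=-92635271263/1073741824
(2,5): OLD=2412459703671/17179869184 → NEW=255, ERR=-1968406938249/17179869184
(3,0): OLD=225435779/4194304 → NEW=0, ERR=225435779/4194304
(3,1): OLD=3563756551/33554432 → NEW=0, ERR=3563756551/33554432
(3,2): OLD=33708625381/268435456 → NEW=0, ERR=33708625381/268435456
(3,3): OLD=3397894426063/17179869184 → NEW=255, ERR=-982972215857/17179869184
(3,4): OLD=13439365851311/137438953472 → NEW=0, ERR=13439365851311/137438953472
(3,5): OLD=489466108184545/2199023255552 → NEW=255, ERR=-71284821981215/2199023255552
Output grid:
  Row 0: ...###  (3 black, running=3)
  Row 1: ..#.##  (3 black, running=6)
  Row 2: ..#.##  (3 black, running=9)
  Row 3: ...#.#  (4 black, running=13)

Answer: 13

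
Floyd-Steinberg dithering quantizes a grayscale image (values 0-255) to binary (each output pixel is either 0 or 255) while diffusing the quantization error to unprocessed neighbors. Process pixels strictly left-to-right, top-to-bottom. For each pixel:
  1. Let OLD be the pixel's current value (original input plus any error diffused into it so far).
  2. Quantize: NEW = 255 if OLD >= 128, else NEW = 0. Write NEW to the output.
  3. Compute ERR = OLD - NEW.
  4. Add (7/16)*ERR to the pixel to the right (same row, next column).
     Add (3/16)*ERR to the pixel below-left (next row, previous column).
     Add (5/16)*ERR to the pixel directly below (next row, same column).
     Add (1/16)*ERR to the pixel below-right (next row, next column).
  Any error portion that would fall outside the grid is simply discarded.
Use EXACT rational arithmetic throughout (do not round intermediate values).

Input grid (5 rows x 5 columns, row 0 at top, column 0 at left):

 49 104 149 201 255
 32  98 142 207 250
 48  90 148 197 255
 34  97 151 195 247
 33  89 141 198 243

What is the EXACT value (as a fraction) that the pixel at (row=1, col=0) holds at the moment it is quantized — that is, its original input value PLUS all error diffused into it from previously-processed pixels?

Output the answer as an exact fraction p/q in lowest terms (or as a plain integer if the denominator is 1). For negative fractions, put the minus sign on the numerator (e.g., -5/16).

Answer: 18133/256

Derivation:
(0,0): OLD=49 → NEW=0, ERR=49
(0,1): OLD=2007/16 → NEW=0, ERR=2007/16
(0,2): OLD=52193/256 → NEW=255, ERR=-13087/256
(0,3): OLD=731687/4096 → NEW=255, ERR=-312793/4096
(0,4): OLD=14522129/65536 → NEW=255, ERR=-2189551/65536
(1,0): OLD=18133/256 → NEW=0, ERR=18133/256
Target (1,0): original=32, with diffused error = 18133/256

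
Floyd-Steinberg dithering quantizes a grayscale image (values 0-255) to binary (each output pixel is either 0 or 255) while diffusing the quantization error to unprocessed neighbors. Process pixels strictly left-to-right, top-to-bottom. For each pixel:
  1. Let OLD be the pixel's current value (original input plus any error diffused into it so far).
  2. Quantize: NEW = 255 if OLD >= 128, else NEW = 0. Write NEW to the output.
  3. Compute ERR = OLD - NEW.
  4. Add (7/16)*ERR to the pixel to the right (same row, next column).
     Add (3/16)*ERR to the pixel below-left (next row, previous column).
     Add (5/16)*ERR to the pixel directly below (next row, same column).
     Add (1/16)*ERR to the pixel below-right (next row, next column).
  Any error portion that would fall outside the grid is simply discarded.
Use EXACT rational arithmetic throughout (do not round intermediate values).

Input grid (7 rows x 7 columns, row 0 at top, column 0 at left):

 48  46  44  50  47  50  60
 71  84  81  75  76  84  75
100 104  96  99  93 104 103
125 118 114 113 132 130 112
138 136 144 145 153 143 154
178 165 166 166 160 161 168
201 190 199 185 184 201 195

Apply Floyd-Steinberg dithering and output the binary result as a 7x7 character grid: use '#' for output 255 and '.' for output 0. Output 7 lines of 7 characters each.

(0,0): OLD=48 → NEW=0, ERR=48
(0,1): OLD=67 → NEW=0, ERR=67
(0,2): OLD=1173/16 → NEW=0, ERR=1173/16
(0,3): OLD=21011/256 → NEW=0, ERR=21011/256
(0,4): OLD=339589/4096 → NEW=0, ERR=339589/4096
(0,5): OLD=5653923/65536 → NEW=0, ERR=5653923/65536
(0,6): OLD=102492021/1048576 → NEW=0, ERR=102492021/1048576
(1,0): OLD=1577/16 → NEW=0, ERR=1577/16
(1,1): OLD=21095/128 → NEW=255, ERR=-11545/128
(1,2): OLD=344171/4096 → NEW=0, ERR=344171/4096
(1,3): OLD=2581083/16384 → NEW=255, ERR=-1596837/16384
(1,4): OLD=84488045/1048576 → NEW=0, ERR=84488045/1048576
(1,5): OLD=1423713573/8388608 → NEW=255, ERR=-715381467/8388608
(1,6): OLD=9882042315/134217728 → NEW=0, ERR=9882042315/134217728
(2,0): OLD=233245/2048 → NEW=0, ERR=233245/2048
(2,1): OLD=9670199/65536 → NEW=255, ERR=-7041481/65536
(2,2): OLD=53833525/1048576 → NEW=0, ERR=53833525/1048576
(2,3): OLD=934181565/8388608 → NEW=0, ERR=934181565/8388608
(2,4): OLD=9718658257/67108864 → NEW=255, ERR=-7394102063/67108864
(2,5): OLD=103050949855/2147483648 → NEW=0, ERR=103050949855/2147483648
(2,6): OLD=4867835430537/34359738368 → NEW=255, ERR=-3893897853303/34359738368
(3,0): OLD=147266757/1048576 → NEW=255, ERR=-120120123/1048576
(3,1): OLD=428237081/8388608 → NEW=0, ERR=428237081/8388608
(3,2): OLD=11176528343/67108864 → NEW=255, ERR=-5936231977/67108864
(3,3): OLD=24602376071/268435456 → NEW=0, ERR=24602376071/268435456
(3,4): OLD=5278465524677/34359738368 → NEW=255, ERR=-3483267759163/34359738368
(3,5): OLD=19930991831767/274877906944 → NEW=0, ERR=19930991831767/274877906944
(3,6): OLD=489532759515337/4398046511104 → NEW=0, ERR=489532759515337/4398046511104
(4,0): OLD=15001952787/134217728 → NEW=0, ERR=15001952787/134217728
(4,1): OLD=380337644511/2147483648 → NEW=255, ERR=-167270685729/2147483648
(4,2): OLD=3527196127009/34359738368 → NEW=0, ERR=3527196127009/34359738368
(4,3): OLD=53330666269275/274877906944 → NEW=255, ERR=-16763200001445/274877906944
(4,4): OLD=250606907207141/2199023255552 → NEW=0, ERR=250606907207141/2199023255552
(4,5): OLD=16188446470220433/70368744177664 → NEW=255, ERR=-1755583295083887/70368744177664
(4,6): OLD=205364457258336199/1125899906842624 → NEW=255, ERR=-81740018986532921/1125899906842624
(5,0): OLD=6814377595277/34359738368 → NEW=255, ERR=-1947355688563/34359738368
(5,1): OLD=39059326453879/274877906944 → NEW=255, ERR=-31034539816841/274877906944
(5,2): OLD=291110769714045/2199023255552 → NEW=255, ERR=-269640160451715/2199023255552
(5,3): OLD=2130078958638153/17592186044416 → NEW=0, ERR=2130078958638153/17592186044416
(5,4): OLD=270325172004209103/1125899906842624 → NEW=255, ERR=-16779304240660017/1125899906842624
(5,5): OLD=1262753523132862887/9007199254740992 → NEW=255, ERR=-1034082286826090073/9007199254740992
(5,6): OLD=13478460167729101609/144115188075855872 → NEW=0, ERR=13478460167729101609/144115188075855872
(6,0): OLD=713009501738861/4398046511104 → NEW=255, ERR=-408492358592659/4398046511104
(6,1): OLD=6160749207413913/70368744177664 → NEW=0, ERR=6160749207413913/70368744177664
(6,2): OLD=241653005551851707/1125899906842624 → NEW=255, ERR=-45451470693017413/1125899906842624
(6,3): OLD=1753867510646997989/9007199254740992 → NEW=255, ERR=-542968299311954971/9007199254740992
(6,4): OLD=1252099869218241193/9007199254740992 → NEW=255, ERR=-1044735940740711767/9007199254740992
(6,5): OLD=302025066103288383259/2305843009213693952 → NEW=255, ERR=-285964901246203574501/2305843009213693952
(6,6): OLD=6006027628014149178765/36893488147419103232 → NEW=255, ERR=-3401811849577722145395/36893488147419103232
Row 0: .......
Row 1: .#.#.#.
Row 2: .#..#.#
Row 3: #.#.#..
Row 4: .#.#.##
Row 5: ###.##.
Row 6: #.#####

Answer: .......
.#.#.#.
.#..#.#
#.#.#..
.#.#.##
###.##.
#.#####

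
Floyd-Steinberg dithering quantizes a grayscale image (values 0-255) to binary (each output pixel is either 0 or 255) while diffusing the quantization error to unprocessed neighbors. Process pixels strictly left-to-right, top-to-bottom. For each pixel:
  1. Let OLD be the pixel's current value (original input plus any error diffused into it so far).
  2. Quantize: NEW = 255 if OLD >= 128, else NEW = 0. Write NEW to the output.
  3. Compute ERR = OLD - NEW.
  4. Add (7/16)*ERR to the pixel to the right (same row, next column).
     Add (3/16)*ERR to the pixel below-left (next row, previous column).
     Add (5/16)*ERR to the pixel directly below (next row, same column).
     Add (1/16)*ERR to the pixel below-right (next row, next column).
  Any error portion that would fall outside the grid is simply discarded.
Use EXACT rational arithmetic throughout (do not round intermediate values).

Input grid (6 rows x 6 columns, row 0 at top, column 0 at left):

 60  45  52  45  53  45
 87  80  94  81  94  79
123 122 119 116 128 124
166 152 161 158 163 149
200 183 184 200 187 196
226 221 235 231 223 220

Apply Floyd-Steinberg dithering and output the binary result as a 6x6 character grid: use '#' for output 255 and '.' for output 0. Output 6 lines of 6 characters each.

Answer: ......
.#.#.#
#.#.#.
#.##.#
##.###
######

Derivation:
(0,0): OLD=60 → NEW=0, ERR=60
(0,1): OLD=285/4 → NEW=0, ERR=285/4
(0,2): OLD=5323/64 → NEW=0, ERR=5323/64
(0,3): OLD=83341/1024 → NEW=0, ERR=83341/1024
(0,4): OLD=1451739/16384 → NEW=0, ERR=1451739/16384
(0,5): OLD=21958653/262144 → NEW=0, ERR=21958653/262144
(1,0): OLD=7623/64 → NEW=0, ERR=7623/64
(1,1): OLD=88945/512 → NEW=255, ERR=-41615/512
(1,2): OLD=1706309/16384 → NEW=0, ERR=1706309/16384
(1,3): OLD=11390753/65536 → NEW=255, ERR=-5320927/65536
(1,4): OLD=448628995/4194304 → NEW=0, ERR=448628995/4194304
(1,5): OLD=10570340645/67108864 → NEW=255, ERR=-6542419675/67108864
(2,0): OLD=1187691/8192 → NEW=255, ERR=-901269/8192
(2,1): OLD=19775817/262144 → NEW=0, ERR=19775817/262144
(2,2): OLD=688899611/4194304 → NEW=255, ERR=-380647909/4194304
(2,3): OLD=2600049155/33554432 → NEW=0, ERR=2600049155/33554432
(2,4): OLD=184654072969/1073741824 → NEW=255, ERR=-89150092151/1073741824
(2,5): OLD=1097708582479/17179869184 → NEW=0, ERR=1097708582479/17179869184
(3,0): OLD=611378875/4194304 → NEW=255, ERR=-458168645/4194304
(3,1): OLD=3486019359/33554432 → NEW=0, ERR=3486019359/33554432
(3,2): OLD=52971944013/268435456 → NEW=255, ERR=-15479097267/268435456
(3,3): OLD=2332116331239/17179869184 → NEW=255, ERR=-2048750310681/17179869184
(3,4): OLD=13978095099911/137438953472 → NEW=0, ERR=13978095099911/137438953472
(3,5): OLD=457998262280457/2199023255552 → NEW=255, ERR=-102752667885303/2199023255552
(4,0): OLD=99505494677/536870912 → NEW=255, ERR=-37396587883/536870912
(4,1): OLD=1437543293713/8589934592 → NEW=255, ERR=-752890027247/8589934592
(4,2): OLD=30722354350563/274877906944 → NEW=0, ERR=30722354350563/274877906944
(4,3): OLD=998783732818319/4398046511104 → NEW=255, ERR=-122718127513201/4398046511104
(4,4): OLD=13395427397770367/70368744177664 → NEW=255, ERR=-4548602367533953/70368744177664
(4,5): OLD=179552522997922585/1125899906842624 → NEW=255, ERR=-107551953246946535/1125899906842624
(5,0): OLD=25810806372291/137438953472 → NEW=255, ERR=-9236126763069/137438953472
(5,1): OLD=795220109967091/4398046511104 → NEW=255, ERR=-326281750364429/4398046511104
(5,2): OLD=7978418450377505/35184372088832 → NEW=255, ERR=-993596432274655/35184372088832
(5,3): OLD=230574193838887163/1125899906842624 → NEW=255, ERR=-56530282405981957/1125899906842624
(5,4): OLD=362942375123209179/2251799813685248 → NEW=255, ERR=-211266577366529061/2251799813685248
(5,5): OLD=5226394494375817687/36028797018963968 → NEW=255, ERR=-3960948745459994153/36028797018963968
Row 0: ......
Row 1: .#.#.#
Row 2: #.#.#.
Row 3: #.##.#
Row 4: ##.###
Row 5: ######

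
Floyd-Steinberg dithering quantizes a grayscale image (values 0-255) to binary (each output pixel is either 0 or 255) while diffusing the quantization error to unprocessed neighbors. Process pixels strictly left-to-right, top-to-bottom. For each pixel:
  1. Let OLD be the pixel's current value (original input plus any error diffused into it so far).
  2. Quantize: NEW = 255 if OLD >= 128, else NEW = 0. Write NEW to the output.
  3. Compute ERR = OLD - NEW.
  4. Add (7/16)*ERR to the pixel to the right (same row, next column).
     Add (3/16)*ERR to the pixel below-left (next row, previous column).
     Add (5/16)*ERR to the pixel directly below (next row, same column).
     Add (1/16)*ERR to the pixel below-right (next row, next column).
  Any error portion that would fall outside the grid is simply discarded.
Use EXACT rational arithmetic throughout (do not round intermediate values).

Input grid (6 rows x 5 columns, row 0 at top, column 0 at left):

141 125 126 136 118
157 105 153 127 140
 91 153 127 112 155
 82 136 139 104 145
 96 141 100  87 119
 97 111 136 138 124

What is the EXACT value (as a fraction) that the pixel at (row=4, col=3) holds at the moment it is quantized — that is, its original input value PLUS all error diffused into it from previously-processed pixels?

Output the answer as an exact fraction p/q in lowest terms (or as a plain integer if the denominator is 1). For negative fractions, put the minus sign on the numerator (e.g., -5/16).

Answer: 980943971227761/8796093022208

Derivation:
(0,0): OLD=141 → NEW=255, ERR=-114
(0,1): OLD=601/8 → NEW=0, ERR=601/8
(0,2): OLD=20335/128 → NEW=255, ERR=-12305/128
(0,3): OLD=192393/2048 → NEW=0, ERR=192393/2048
(0,4): OLD=5213375/32768 → NEW=255, ERR=-3142465/32768
(1,0): OLD=17339/128 → NEW=255, ERR=-15301/128
(1,1): OLD=52253/1024 → NEW=0, ERR=52253/1024
(1,2): OLD=5491681/32768 → NEW=255, ERR=-2864159/32768
(1,3): OLD=12337357/131072 → NEW=0, ERR=12337357/131072
(1,4): OLD=329426631/2097152 → NEW=255, ERR=-205347129/2097152
(2,0): OLD=1035663/16384 → NEW=0, ERR=1035663/16384
(2,1): OLD=90566293/524288 → NEW=255, ERR=-43127147/524288
(2,2): OLD=709132287/8388608 → NEW=0, ERR=709132287/8388608
(2,3): OLD=20746875533/134217728 → NEW=255, ERR=-13478645107/134217728
(2,4): OLD=185431821979/2147483648 → NEW=0, ERR=185431821979/2147483648
(3,0): OLD=724190495/8388608 → NEW=0, ERR=724190495/8388608
(3,1): OLD=11265214515/67108864 → NEW=255, ERR=-5847545805/67108864
(3,2): OLD=221888683809/2147483648 → NEW=0, ERR=221888683809/2147483648
(3,3): OLD=598271912473/4294967296 → NEW=255, ERR=-496944748007/4294967296
(3,4): OLD=7908712467037/68719476736 → NEW=0, ERR=7908712467037/68719476736
(4,0): OLD=114504197489/1073741824 → NEW=0, ERR=114504197489/1073741824
(4,1): OLD=6363233364081/34359738368 → NEW=255, ERR=-2398499919759/34359738368
(4,2): OLD=41016559250879/549755813888 → NEW=0, ERR=41016559250879/549755813888
(4,3): OLD=980943971227761/8796093022208 → NEW=0, ERR=980943971227761/8796093022208
Target (4,3): original=87, with diffused error = 980943971227761/8796093022208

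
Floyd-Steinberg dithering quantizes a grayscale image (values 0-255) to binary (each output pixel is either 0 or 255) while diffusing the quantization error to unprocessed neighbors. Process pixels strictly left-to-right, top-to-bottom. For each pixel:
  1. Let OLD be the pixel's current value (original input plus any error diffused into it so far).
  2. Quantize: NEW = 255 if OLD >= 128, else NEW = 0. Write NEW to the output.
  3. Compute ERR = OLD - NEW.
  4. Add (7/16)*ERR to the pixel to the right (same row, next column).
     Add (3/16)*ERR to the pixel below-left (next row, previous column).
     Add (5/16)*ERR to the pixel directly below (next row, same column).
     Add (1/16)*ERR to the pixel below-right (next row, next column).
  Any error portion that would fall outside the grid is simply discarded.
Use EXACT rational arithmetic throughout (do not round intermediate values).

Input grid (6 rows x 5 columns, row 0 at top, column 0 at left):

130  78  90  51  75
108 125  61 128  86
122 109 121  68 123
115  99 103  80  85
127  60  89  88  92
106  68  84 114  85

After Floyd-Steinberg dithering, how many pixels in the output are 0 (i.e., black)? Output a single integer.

Answer: 19

Derivation:
(0,0): OLD=130 → NEW=255, ERR=-125
(0,1): OLD=373/16 → NEW=0, ERR=373/16
(0,2): OLD=25651/256 → NEW=0, ERR=25651/256
(0,3): OLD=388453/4096 → NEW=0, ERR=388453/4096
(0,4): OLD=7634371/65536 → NEW=0, ERR=7634371/65536
(1,0): OLD=18767/256 → NEW=0, ERR=18767/256
(1,1): OLD=359081/2048 → NEW=255, ERR=-163159/2048
(1,2): OLD=5026397/65536 → NEW=0, ERR=5026397/65536
(1,3): OLD=57487129/262144 → NEW=255, ERR=-9359591/262144
(1,4): OLD=472741419/4194304 → NEW=0, ERR=472741419/4194304
(2,0): OLD=4258899/32768 → NEW=255, ERR=-4096941/32768
(2,1): OLD=50715713/1048576 → NEW=0, ERR=50715713/1048576
(2,2): OLD=2591312387/16777216 → NEW=255, ERR=-1686877693/16777216
(2,3): OLD=10410052697/268435456 → NEW=0, ERR=10410052697/268435456
(2,4): OLD=742844379183/4294967296 → NEW=255, ERR=-352372281297/4294967296
(3,0): OLD=1426016419/16777216 → NEW=0, ERR=1426016419/16777216
(3,1): OLD=16728107623/134217728 → NEW=0, ERR=16728107623/134217728
(3,2): OLD=585838303389/4294967296 → NEW=255, ERR=-509378357091/4294967296
(3,3): OLD=159469540213/8589934592 → NEW=0, ERR=159469540213/8589934592
(3,4): OLD=9607996699945/137438953472 → NEW=0, ERR=9607996699945/137438953472
(4,0): OLD=379955402925/2147483648 → NEW=255, ERR=-167652927315/2147483648
(4,1): OLD=3289449973421/68719476736 → NEW=0, ERR=3289449973421/68719476736
(4,2): OLD=92524476186819/1099511627776 → NEW=0, ERR=92524476186819/1099511627776
(4,3): OLD=2398035272336045/17592186044416 → NEW=255, ERR=-2087972168990035/17592186044416
(4,4): OLD=17755604180771131/281474976710656 → NEW=0, ERR=17755604180771131/281474976710656
(5,0): OLD=99592114094119/1099511627776 → NEW=0, ERR=99592114094119/1099511627776
(5,1): OLD=1174152288663989/8796093022208 → NEW=255, ERR=-1068851431999051/8796093022208
(5,2): OLD=10660118776879581/281474976710656 → NEW=0, ERR=10660118776879581/281474976710656
(5,3): OLD=124486623471332467/1125899906842624 → NEW=0, ERR=124486623471332467/1125899906842624
(5,4): OLD=2624112102405356289/18014398509481984 → NEW=255, ERR=-1969559517512549631/18014398509481984
Output grid:
  Row 0: #....  (4 black, running=4)
  Row 1: .#.#.  (3 black, running=7)
  Row 2: #.#.#  (2 black, running=9)
  Row 3: ..#..  (4 black, running=13)
  Row 4: #..#.  (3 black, running=16)
  Row 5: .#..#  (3 black, running=19)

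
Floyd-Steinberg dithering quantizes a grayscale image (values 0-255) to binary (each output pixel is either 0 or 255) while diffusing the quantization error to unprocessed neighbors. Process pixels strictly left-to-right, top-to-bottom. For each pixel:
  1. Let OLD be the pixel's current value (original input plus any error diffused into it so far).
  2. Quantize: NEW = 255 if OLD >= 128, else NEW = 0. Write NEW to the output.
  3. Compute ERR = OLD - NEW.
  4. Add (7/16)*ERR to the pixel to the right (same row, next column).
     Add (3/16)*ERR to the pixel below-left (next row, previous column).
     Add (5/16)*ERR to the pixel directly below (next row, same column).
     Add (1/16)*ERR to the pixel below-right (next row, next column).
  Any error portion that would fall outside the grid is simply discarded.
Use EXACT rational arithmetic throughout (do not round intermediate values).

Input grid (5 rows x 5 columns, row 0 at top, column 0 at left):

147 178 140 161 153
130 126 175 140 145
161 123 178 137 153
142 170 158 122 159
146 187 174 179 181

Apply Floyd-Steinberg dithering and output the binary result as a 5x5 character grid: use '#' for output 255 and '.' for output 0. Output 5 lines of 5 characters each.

Answer: ##.##
.##..
#.#.#
.#.##
###.#

Derivation:
(0,0): OLD=147 → NEW=255, ERR=-108
(0,1): OLD=523/4 → NEW=255, ERR=-497/4
(0,2): OLD=5481/64 → NEW=0, ERR=5481/64
(0,3): OLD=203231/1024 → NEW=255, ERR=-57889/1024
(0,4): OLD=2101529/16384 → NEW=255, ERR=-2076391/16384
(1,0): OLD=4669/64 → NEW=0, ERR=4669/64
(1,1): OLD=65739/512 → NEW=255, ERR=-64821/512
(1,2): OLD=2097287/16384 → NEW=255, ERR=-2080633/16384
(1,3): OLD=3169643/65536 → NEW=0, ERR=3169643/65536
(1,4): OLD=128998305/1048576 → NEW=0, ERR=128998305/1048576
(2,0): OLD=1311209/8192 → NEW=255, ERR=-777751/8192
(2,1): OLD=5937203/262144 → NEW=0, ERR=5937203/262144
(2,2): OLD=626543257/4194304 → NEW=255, ERR=-443004263/4194304
(2,3): OLD=8122507899/67108864 → NEW=0, ERR=8122507899/67108864
(2,4): OLD=265665226397/1073741824 → NEW=255, ERR=-8138938723/1073741824
(3,0): OLD=488962617/4194304 → NEW=0, ERR=488962617/4194304
(3,1): OLD=6789500069/33554432 → NEW=255, ERR=-1766880091/33554432
(3,2): OLD=135361993543/1073741824 → NEW=0, ERR=135361993543/1073741824
(3,3): OLD=444431589959/2147483648 → NEW=255, ERR=-103176740281/2147483648
(3,4): OLD=4919492084083/34359738368 → NEW=255, ERR=-3842241199757/34359738368
(4,0): OLD=92641017559/536870912 → NEW=255, ERR=-44261065001/536870912
(4,1): OLD=2841540223415/17179869184 → NEW=255, ERR=-1539326418505/17179869184
(4,2): OLD=44501545988825/274877906944 → NEW=255, ERR=-25592320281895/274877906944
(4,3): OLD=484509851287351/4398046511104 → NEW=0, ERR=484509851287351/4398046511104
(4,4): OLD=13457971323228673/70368744177664 → NEW=255, ERR=-4486058442075647/70368744177664
Row 0: ##.##
Row 1: .##..
Row 2: #.#.#
Row 3: .#.##
Row 4: ###.#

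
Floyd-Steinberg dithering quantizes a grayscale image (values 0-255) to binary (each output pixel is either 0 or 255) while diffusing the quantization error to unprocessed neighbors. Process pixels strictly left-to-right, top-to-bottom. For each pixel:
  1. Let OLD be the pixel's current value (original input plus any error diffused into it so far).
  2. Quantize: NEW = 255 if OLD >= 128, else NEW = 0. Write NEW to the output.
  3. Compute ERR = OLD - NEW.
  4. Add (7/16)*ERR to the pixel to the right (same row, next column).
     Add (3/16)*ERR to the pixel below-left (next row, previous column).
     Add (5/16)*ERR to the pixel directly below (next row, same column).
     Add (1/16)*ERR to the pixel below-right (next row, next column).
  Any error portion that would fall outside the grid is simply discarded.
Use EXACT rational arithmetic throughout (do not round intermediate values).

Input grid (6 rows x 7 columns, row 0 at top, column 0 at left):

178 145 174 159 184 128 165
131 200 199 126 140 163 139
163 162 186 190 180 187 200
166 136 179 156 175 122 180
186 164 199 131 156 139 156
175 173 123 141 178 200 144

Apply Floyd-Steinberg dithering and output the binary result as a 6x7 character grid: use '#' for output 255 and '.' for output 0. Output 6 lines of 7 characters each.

Answer: #.###.#
.##..#.
##.####
#.##.#.
###.#.#
.#.###.

Derivation:
(0,0): OLD=178 → NEW=255, ERR=-77
(0,1): OLD=1781/16 → NEW=0, ERR=1781/16
(0,2): OLD=57011/256 → NEW=255, ERR=-8269/256
(0,3): OLD=593381/4096 → NEW=255, ERR=-451099/4096
(0,4): OLD=8900931/65536 → NEW=255, ERR=-7810749/65536
(0,5): OLD=79542485/1048576 → NEW=0, ERR=79542485/1048576
(0,6): OLD=3325038035/16777216 → NEW=255, ERR=-953152045/16777216
(1,0): OLD=32719/256 → NEW=0, ERR=32719/256
(1,1): OLD=573097/2048 → NEW=255, ERR=50857/2048
(1,2): OLD=12194781/65536 → NEW=255, ERR=-4516899/65536
(1,3): OLD=9716313/262144 → NEW=0, ERR=9716313/262144
(1,4): OLD=2119153195/16777216 → NEW=0, ERR=2119153195/16777216
(1,5): OLD=30046721307/134217728 → NEW=255, ERR=-4178799333/134217728
(1,6): OLD=241303988021/2147483648 → NEW=0, ERR=241303988021/2147483648
(2,0): OLD=6802515/32768 → NEW=255, ERR=-1553325/32768
(2,1): OLD=151085249/1048576 → NEW=255, ERR=-116301631/1048576
(2,2): OLD=2087733379/16777216 → NEW=0, ERR=2087733379/16777216
(2,3): OLD=36963611947/134217728 → NEW=255, ERR=2738091307/134217728
(2,4): OLD=241459088923/1073741824 → NEW=255, ERR=-32345076197/1073741824
(2,5): OLD=6633299634441/34359738368 → NEW=255, ERR=-2128433649399/34359738368
(2,6): OLD=113286673644239/549755813888 → NEW=255, ERR=-26901058897201/549755813888
(3,0): OLD=2187580963/16777216 → NEW=255, ERR=-2090609117/16777216
(3,1): OLD=9018362727/134217728 → NEW=0, ERR=9018362727/134217728
(3,2): OLD=262182556197/1073741824 → NEW=255, ERR=-11621608923/1073741824
(3,3): OLD=686202922547/4294967296 → NEW=255, ERR=-409013737933/4294967296
(3,4): OLD=62442936341027/549755813888 → NEW=0, ERR=62442936341027/549755813888
(3,5): OLD=621342677720089/4398046511104 → NEW=255, ERR=-500159182611431/4398046511104
(3,6): OLD=7816777810688391/70368744177664 → NEW=0, ERR=7816777810688391/70368744177664
(4,0): OLD=342862682029/2147483648 → NEW=255, ERR=-204745648211/2147483648
(4,1): OLD=4585918952521/34359738368 → NEW=255, ERR=-4175814331319/34359738368
(4,2): OLD=70803620364519/549755813888 → NEW=255, ERR=-69384112176921/549755813888
(4,3): OLD=293104576824093/4398046511104 → NEW=0, ERR=293104576824093/4398046511104
(4,4): OLD=6803832983823815/35184372088832 → NEW=255, ERR=-2168181898828345/35184372088832
(4,5): OLD=117575835142330055/1125899906842624 → NEW=0, ERR=117575835142330055/1125899906842624
(4,6): OLD=4130578487582044833/18014398509481984 → NEW=255, ERR=-463093132335861087/18014398509481984
(5,0): OLD=67300172579563/549755813888 → NEW=0, ERR=67300172579563/549755813888
(5,1): OLD=699096465960313/4398046511104 → NEW=255, ERR=-422405394371207/4398046511104
(5,2): OLD=1633981391120415/35184372088832 → NEW=0, ERR=1633981391120415/35184372088832
(5,3): OLD=45796433683701819/281474976710656 → NEW=255, ERR=-25979685377515461/281474976710656
(5,4): OLD=2559984917398783017/18014398509481984 → NEW=255, ERR=-2033686702519122903/18014398509481984
(5,5): OLD=25158473297443598489/144115188075855872 → NEW=255, ERR=-11590899661899648871/144115188075855872
(5,6): OLD=247431077298258190551/2305843009213693952 → NEW=0, ERR=247431077298258190551/2305843009213693952
Row 0: #.###.#
Row 1: .##..#.
Row 2: ##.####
Row 3: #.##.#.
Row 4: ###.#.#
Row 5: .#.###.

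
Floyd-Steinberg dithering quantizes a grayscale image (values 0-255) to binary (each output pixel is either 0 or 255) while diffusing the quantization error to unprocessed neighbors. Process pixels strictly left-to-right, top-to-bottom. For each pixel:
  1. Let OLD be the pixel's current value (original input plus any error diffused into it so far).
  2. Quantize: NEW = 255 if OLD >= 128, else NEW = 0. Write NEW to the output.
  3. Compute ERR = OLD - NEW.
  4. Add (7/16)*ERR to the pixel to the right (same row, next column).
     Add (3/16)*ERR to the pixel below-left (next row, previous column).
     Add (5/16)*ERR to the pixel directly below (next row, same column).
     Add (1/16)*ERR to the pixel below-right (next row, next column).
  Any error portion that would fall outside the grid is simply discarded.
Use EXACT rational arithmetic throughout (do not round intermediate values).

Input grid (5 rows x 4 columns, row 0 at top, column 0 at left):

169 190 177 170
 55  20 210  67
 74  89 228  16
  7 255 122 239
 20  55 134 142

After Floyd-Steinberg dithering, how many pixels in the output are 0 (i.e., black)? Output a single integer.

(0,0): OLD=169 → NEW=255, ERR=-86
(0,1): OLD=1219/8 → NEW=255, ERR=-821/8
(0,2): OLD=16909/128 → NEW=255, ERR=-15731/128
(0,3): OLD=238043/2048 → NEW=0, ERR=238043/2048
(1,0): OLD=1137/128 → NEW=0, ERR=1137/128
(1,1): OLD=-37481/1024 → NEW=0, ERR=-37481/1024
(1,2): OLD=5602019/32768 → NEW=255, ERR=-2753821/32768
(1,3): OLD=30866853/524288 → NEW=0, ERR=30866853/524288
(2,0): OLD=1145453/16384 → NEW=0, ERR=1145453/16384
(2,1): OLD=48730623/524288 → NEW=0, ERR=48730623/524288
(2,2): OLD=263352699/1048576 → NEW=255, ERR=-4034181/1048576
(2,3): OLD=460742447/16777216 → NEW=0, ERR=460742447/16777216
(3,0): OLD=388184605/8388608 → NEW=0, ERR=388184605/8388608
(3,1): OLD=41330914307/134217728 → NEW=255, ERR=7105393667/134217728
(3,2): OLD=332681743101/2147483648 → NEW=255, ERR=-214926587139/2147483648
(3,3): OLD=6994104523371/34359738368 → NEW=255, ERR=-1767628760469/34359738368
(4,0): OLD=95320622361/2147483648 → NEW=0, ERR=95320622361/2147483648
(4,1): OLD=1290028478795/17179869184 → NEW=0, ERR=1290028478795/17179869184
(4,2): OLD=71049645290347/549755813888 → NEW=255, ERR=-69138087251093/549755813888
(4,3): OLD=568647091250781/8796093022208 → NEW=0, ERR=568647091250781/8796093022208
Output grid:
  Row 0: ###.  (1 black, running=1)
  Row 1: ..#.  (3 black, running=4)
  Row 2: ..#.  (3 black, running=7)
  Row 3: .###  (1 black, running=8)
  Row 4: ..#.  (3 black, running=11)

Answer: 11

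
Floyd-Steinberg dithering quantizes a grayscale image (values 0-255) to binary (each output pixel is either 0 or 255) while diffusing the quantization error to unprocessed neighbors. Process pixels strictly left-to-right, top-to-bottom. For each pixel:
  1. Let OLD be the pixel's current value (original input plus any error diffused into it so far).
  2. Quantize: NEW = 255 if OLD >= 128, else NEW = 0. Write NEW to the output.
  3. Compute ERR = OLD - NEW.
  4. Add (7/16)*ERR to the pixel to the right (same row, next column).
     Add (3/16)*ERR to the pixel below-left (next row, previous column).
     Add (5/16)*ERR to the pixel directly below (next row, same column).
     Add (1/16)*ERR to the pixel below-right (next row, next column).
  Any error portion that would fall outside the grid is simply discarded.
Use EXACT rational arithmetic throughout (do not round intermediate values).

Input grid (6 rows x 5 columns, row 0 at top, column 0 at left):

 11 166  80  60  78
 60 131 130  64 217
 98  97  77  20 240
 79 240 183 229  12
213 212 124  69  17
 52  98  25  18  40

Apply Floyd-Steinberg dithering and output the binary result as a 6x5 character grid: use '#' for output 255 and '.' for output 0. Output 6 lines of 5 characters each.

Answer: .#...
.#.##
..#.#
##.#.
##...
.....

Derivation:
(0,0): OLD=11 → NEW=0, ERR=11
(0,1): OLD=2733/16 → NEW=255, ERR=-1347/16
(0,2): OLD=11051/256 → NEW=0, ERR=11051/256
(0,3): OLD=323117/4096 → NEW=0, ERR=323117/4096
(0,4): OLD=7373627/65536 → NEW=0, ERR=7373627/65536
(1,0): OLD=12199/256 → NEW=0, ERR=12199/256
(1,1): OLD=275089/2048 → NEW=255, ERR=-247151/2048
(1,2): OLD=6568165/65536 → NEW=0, ERR=6568165/65536
(1,3): OLD=40971329/262144 → NEW=255, ERR=-25875391/262144
(1,4): OLD=897188259/4194304 → NEW=255, ERR=-172359261/4194304
(2,0): OLD=2957771/32768 → NEW=0, ERR=2957771/32768
(2,1): OLD=126403945/1048576 → NEW=0, ERR=126403945/1048576
(2,2): OLD=2265080443/16777216 → NEW=255, ERR=-2013109637/16777216
(2,3): OLD=-17390044351/268435456 → NEW=0, ERR=-17390044351/268435456
(2,4): OLD=827410476679/4294967296 → NEW=255, ERR=-267806183801/4294967296
(3,0): OLD=2177855259/16777216 → NEW=255, ERR=-2100334821/16777216
(3,1): OLD=27654765567/134217728 → NEW=255, ERR=-6570755073/134217728
(3,2): OLD=513128950053/4294967296 → NEW=0, ERR=513128950053/4294967296
(3,3): OLD=2077335582045/8589934592 → NEW=255, ERR=-113097738915/8589934592
(3,4): OLD=-2376959987983/137438953472 → NEW=0, ERR=-2376959987983/137438953472
(4,0): OLD=353688358965/2147483648 → NEW=255, ERR=-193919971275/2147483648
(4,1): OLD=11804029794485/68719476736 → NEW=255, ERR=-5719436773195/68719476736
(4,2): OLD=131275128104763/1099511627776 → NEW=0, ERR=131275128104763/1099511627776
(4,3): OLD=2134718152394421/17592186044416 → NEW=0, ERR=2134718152394421/17592186044416
(4,4): OLD=17975223109235059/281474976710656 → NEW=0, ERR=17975223109235059/281474976710656
(5,0): OLD=8989098920767/1099511627776 → NEW=0, ERR=8989098920767/1099511627776
(5,1): OLD=811970670982013/8796093022208 → NEW=0, ERR=811970670982013/8796093022208
(5,2): OLD=33846452703140965/281474976710656 → NEW=0, ERR=33846452703140965/281474976710656
(5,3): OLD=144074879132183467/1125899906842624 → NEW=0, ERR=144074879132183467/1125899906842624
(5,4): OLD=2225226518242507753/18014398509481984 → NEW=0, ERR=2225226518242507753/18014398509481984
Row 0: .#...
Row 1: .#.##
Row 2: ..#.#
Row 3: ##.#.
Row 4: ##...
Row 5: .....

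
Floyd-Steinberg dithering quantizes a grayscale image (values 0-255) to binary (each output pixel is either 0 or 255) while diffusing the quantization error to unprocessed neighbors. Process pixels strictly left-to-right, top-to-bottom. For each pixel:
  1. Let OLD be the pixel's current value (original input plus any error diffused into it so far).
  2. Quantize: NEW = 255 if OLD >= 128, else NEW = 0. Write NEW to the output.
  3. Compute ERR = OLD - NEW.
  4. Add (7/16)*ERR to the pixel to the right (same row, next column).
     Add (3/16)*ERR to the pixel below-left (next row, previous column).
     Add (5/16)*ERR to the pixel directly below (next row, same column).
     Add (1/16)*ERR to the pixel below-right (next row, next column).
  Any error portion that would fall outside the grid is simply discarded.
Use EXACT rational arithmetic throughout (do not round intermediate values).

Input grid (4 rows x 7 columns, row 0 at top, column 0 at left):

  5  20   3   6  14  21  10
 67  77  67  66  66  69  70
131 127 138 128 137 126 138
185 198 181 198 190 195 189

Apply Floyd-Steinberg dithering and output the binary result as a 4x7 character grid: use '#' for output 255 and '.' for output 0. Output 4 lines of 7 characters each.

Answer: .......
...#...
##.#.##
######.

Derivation:
(0,0): OLD=5 → NEW=0, ERR=5
(0,1): OLD=355/16 → NEW=0, ERR=355/16
(0,2): OLD=3253/256 → NEW=0, ERR=3253/256
(0,3): OLD=47347/4096 → NEW=0, ERR=47347/4096
(0,4): OLD=1248933/65536 → NEW=0, ERR=1248933/65536
(0,5): OLD=30762627/1048576 → NEW=0, ERR=30762627/1048576
(0,6): OLD=383110549/16777216 → NEW=0, ERR=383110549/16777216
(1,0): OLD=18617/256 → NEW=0, ERR=18617/256
(1,1): OLD=242575/2048 → NEW=0, ERR=242575/2048
(1,2): OLD=8280123/65536 → NEW=0, ERR=8280123/65536
(1,3): OLD=33883551/262144 → NEW=255, ERR=-32963169/262144
(1,4): OLD=388650877/16777216 → NEW=0, ERR=388650877/16777216
(1,5): OLD=12586335629/134217728 → NEW=0, ERR=12586335629/134217728
(1,6): OLD=257690242979/2147483648 → NEW=0, ERR=257690242979/2147483648
(2,0): OLD=5765013/32768 → NEW=255, ERR=-2590827/32768
(2,1): OLD=165315895/1048576 → NEW=255, ERR=-102070985/1048576
(2,2): OLD=1991809125/16777216 → NEW=0, ERR=1991809125/16777216
(2,3): OLD=20519926141/134217728 → NEW=255, ERR=-13705594499/134217728
(2,4): OLD=117346998861/1073741824 → NEW=0, ERR=117346998861/1073741824
(2,5): OLD=7801909909935/34359738368 → NEW=255, ERR=-959823373905/34359738368
(2,6): OLD=92984860058553/549755813888 → NEW=255, ERR=-47202872482887/549755813888
(3,0): OLD=2383039685/16777216 → NEW=255, ERR=-1895150395/16777216
(3,1): OLD=18183706337/134217728 → NEW=255, ERR=-16041814303/134217728
(3,2): OLD=150946167795/1073741824 → NEW=255, ERR=-122857997325/1073741824
(3,3): OLD=618225279445/4294967296 → NEW=255, ERR=-476991381035/4294967296
(3,4): OLD=90129504805061/549755813888 → NEW=255, ERR=-50058227736379/549755813888
(3,5): OLD=603258860615839/4398046511104 → NEW=255, ERR=-518242999715681/4398046511104
(3,6): OLD=7661019360393409/70368744177664 → NEW=0, ERR=7661019360393409/70368744177664
Row 0: .......
Row 1: ...#...
Row 2: ##.#.##
Row 3: ######.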